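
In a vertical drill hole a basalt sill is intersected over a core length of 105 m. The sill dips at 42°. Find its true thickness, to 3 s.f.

True thickness t = h · cos(dip) = 105 × cos 42°
t = 105 × 0.7431 = 78.030 m

78.0 m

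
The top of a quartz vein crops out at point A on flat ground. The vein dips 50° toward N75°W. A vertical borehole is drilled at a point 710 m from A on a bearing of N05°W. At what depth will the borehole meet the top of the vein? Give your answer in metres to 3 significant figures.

289 m

The hole lies 70° from the dip direction, so the down-dip offset is 710 × cos 70° = 242.83 m.
Depth = down-dip offset × tan(dip) = 242.83 × tan 50° = 242.83 × 1.1918
Depth = 289.40 m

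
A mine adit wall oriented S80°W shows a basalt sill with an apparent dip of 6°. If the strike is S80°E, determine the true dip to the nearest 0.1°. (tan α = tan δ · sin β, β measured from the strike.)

17.1°

β = acute angle between strike S80°E and section S80°W = 20°.
tan(true dip) = tan 6° / sin 20° = 0.3073
δ = arctan(0.3073) = 17.08°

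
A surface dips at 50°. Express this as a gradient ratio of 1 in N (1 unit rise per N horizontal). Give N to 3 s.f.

1 in 0.839

1 : N means tan θ = 1/N, so N = 1/tan 50° = 1/1.1918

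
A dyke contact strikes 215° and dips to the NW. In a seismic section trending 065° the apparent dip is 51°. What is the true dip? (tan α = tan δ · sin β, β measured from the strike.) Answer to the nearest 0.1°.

The section is 30° from the strike.
tan(true dip) = tan 51° / sin 30° = 2.4698
δ = arctan(2.4698) = 67.96°

68.0°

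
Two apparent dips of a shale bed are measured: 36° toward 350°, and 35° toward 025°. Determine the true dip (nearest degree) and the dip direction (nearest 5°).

Each apparent-dip line lies in the plane. As unit vectors (x east, y north, z up), v₁ plunges 36°→350° and v₂ plunges 35°→025°.
Cross product v₁ × v₂ gives the pole to the plane: n ∝ (0.021, 0.284, 0.380).
True dip = arccos(n_z / |n|) = arccos(0.8003) = 36.8°.
Dip direction = azimuth of (n_x, n_y) = atan2(0.021, 0.284) = 4°.

true dip 37°, dip direction 005°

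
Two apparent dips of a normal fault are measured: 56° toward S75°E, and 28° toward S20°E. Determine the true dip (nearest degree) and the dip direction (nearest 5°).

true dip 57°, dip direction 090°

Represent each trace as a vector plunging at its apparent dip toward its trend (east-north-up frame): v₁ = (0.540, -0.145, -0.829), v₂ = (0.302, -0.830, -0.469).
Cross product v₁ × v₂ gives the pole to the plane: n ∝ (0.620, -0.003, 0.404).
tan δ = √(n_x²+n_y²)/n_z = 0.620/0.404, so δ = 56.9°.
Dip direction = atan2(0.620, -0.003) = 90° (azimuth of n's horizontal projection).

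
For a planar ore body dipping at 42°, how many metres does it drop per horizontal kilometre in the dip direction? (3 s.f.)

drop per km = 1000 × tan 42° = 1000 × 0.9004

900 m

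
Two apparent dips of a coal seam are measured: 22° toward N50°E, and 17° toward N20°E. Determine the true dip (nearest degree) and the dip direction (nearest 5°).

true dip 22°, dip direction 060°

Represent each trace as a vector plunging at its apparent dip toward its trend (east-north-up frame): v₁ = (0.710, 0.596, -0.375), v₂ = (0.327, 0.899, -0.292).
Cross product v₁ × v₂ gives the pole to the plane: n ∝ (0.162, 0.085, 0.443).
Dip δ = arctan(|n_h|/n_z) = arctan(0.183/0.443) = 22.5°.
Dip direction = atan2(0.162, 0.085) = 62° (azimuth of n's horizontal projection).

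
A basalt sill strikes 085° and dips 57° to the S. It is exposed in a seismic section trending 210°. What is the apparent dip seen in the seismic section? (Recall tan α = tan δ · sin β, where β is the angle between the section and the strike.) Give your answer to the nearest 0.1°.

The section lies 55° from the strike.
tan α = tan 57° × sin 55° = 1.5399 × 0.8192 = 1.2614
α = arctan(1.2614) = 51.59°

51.6°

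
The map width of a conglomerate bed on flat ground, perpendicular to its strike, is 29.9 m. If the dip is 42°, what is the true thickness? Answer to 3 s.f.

True thickness t = w · sin(dip) = 29.9 × sin 42°
t = 29.9 × 0.6691 = 20.007 m

20.0 m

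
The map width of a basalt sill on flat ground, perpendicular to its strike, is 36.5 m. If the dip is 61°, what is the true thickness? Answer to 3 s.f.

True thickness t = w · sin(dip) = 36.5 × sin 61°
t = 36.5 × 0.8746 = 31.924 m

31.9 m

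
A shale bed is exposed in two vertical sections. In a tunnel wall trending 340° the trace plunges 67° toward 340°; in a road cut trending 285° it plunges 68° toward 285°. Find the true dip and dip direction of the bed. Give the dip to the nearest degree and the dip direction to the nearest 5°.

The two traces are lines in the plane: v₁ = (sin 340°·cos 67°, cos 340°·cos 67°, −sin 67°), v₂ = (sin 285°·cos 68°, cos 285°·cos 68°, −sin 68°).
The plane normal is n = v₁ × v₂ ∝ (-0.251, 0.209, 0.120).
Dip δ = arctan(|n_h|/n_z) = arctan(0.327/0.120) = 69.9°.
Dip direction = atan2(-0.251, 0.209) = 310° (azimuth of n's horizontal projection).

true dip 70°, dip direction 310°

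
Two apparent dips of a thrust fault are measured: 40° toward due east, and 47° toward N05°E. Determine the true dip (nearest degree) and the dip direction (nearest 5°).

Represent each trace as a vector plunging at its apparent dip toward its trend (east-north-up frame): v₁ = (0.766, 0.000, -0.643), v₂ = (0.059, 0.679, -0.731).
n = v₁ × v₂ = (0.437, 0.522, 0.520) (taken with n_z > 0).
Dip δ = arctan(|n_h|/n_z) = arctan(0.681/0.520) = 52.6°.
Dip direction = azimuth of (n_x, n_y) = atan2(0.437, 0.522) = 40°.

true dip 53°, dip direction 040°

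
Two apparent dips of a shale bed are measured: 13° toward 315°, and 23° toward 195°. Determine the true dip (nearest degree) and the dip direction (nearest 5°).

true dip 34°, dip direction 245°

Represent each trace as a vector plunging at its apparent dip toward its trend (east-north-up frame): v₁ = (-0.689, 0.689, -0.225), v₂ = (-0.238, -0.889, -0.391).
Cross product v₁ × v₂ gives the pole to the plane: n ∝ (-0.469, -0.216, 0.777).
True dip = arccos(n_z / |n|) = arccos(0.8328) = 33.6°.
Dip direction = atan2(-0.469, -0.216) = 245° (azimuth of n's horizontal projection).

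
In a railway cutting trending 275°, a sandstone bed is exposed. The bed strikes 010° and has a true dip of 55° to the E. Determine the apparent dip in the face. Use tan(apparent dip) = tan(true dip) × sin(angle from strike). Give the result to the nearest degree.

The strike is 010° and the section trends 275°; the acute angle between them is β = 85°.
tan(apparent dip) = tan 55° · sin 85° = 1.4227
α = arctan(1.4227) = 54.90°

55°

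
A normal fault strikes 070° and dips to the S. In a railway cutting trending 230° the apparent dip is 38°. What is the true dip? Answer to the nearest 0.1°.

66.4°

The section is 20° from the strike.
tan(true dip) = tan 38° / sin 20° = 2.2843
true dip = arctan 2.2843 = 66.36°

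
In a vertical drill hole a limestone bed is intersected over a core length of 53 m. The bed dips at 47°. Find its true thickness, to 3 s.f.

36.1 m

True thickness t = h · cos(dip) = 53 × cos 47°
t = 53 × 0.6820 = 36.146 m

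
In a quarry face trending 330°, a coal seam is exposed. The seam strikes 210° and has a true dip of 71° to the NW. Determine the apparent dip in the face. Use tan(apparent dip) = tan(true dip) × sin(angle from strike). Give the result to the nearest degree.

The strike is 210° and the section trends 330°; the acute angle between them is β = 60°.
tan(apparent dip) = tan 71° · sin 60° = 2.5151
α = arctan(2.5151) = 68.32°

68°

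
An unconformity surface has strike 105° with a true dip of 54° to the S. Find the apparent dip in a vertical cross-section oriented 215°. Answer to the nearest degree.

The section lies 70° from the strike.
tan α = tan 54° × sin 70° = 1.3764 × 0.9397 = 1.2934
apparent dip = arctan 1.2934 = 52.29°

52°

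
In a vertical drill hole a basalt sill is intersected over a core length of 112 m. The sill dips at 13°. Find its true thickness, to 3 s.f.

109 m

True thickness t = h · cos(dip) = 112 × cos 13°
t = 112 × 0.9744 = 109.129 m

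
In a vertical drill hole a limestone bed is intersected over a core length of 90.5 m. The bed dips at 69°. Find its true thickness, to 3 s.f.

True thickness t = h · cos(dip) = 90.5 × cos 69°
t = 90.5 × 0.3584 = 32.432 m

32.4 m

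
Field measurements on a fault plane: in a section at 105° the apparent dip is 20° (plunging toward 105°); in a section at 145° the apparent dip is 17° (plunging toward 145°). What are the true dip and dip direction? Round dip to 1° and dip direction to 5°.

true dip 20°, dip direction 110°

Represent each trace as a vector plunging at its apparent dip toward its trend (east-north-up frame): v₁ = (0.908, -0.243, -0.342), v₂ = (0.549, -0.783, -0.292).
The plane normal is n = v₁ × v₂ ∝ (0.197, -0.078, 0.578).
tan δ = √(n_x²+n_y²)/n_z = 0.212/0.578, so δ = 20.1°.
Dip direction = azimuth of (n_x, n_y) = atan2(0.197, -0.078) = 112°.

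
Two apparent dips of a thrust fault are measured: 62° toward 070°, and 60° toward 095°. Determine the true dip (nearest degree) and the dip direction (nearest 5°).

Represent each trace as a vector plunging at its apparent dip toward its trend (east-north-up frame): v₁ = (0.441, 0.161, -0.883), v₂ = (0.498, -0.044, -0.866).
n = v₁ × v₂ = (0.178, 0.058, 0.099) (taken with n_z > 0).
True dip = arccos(n_z / |n|) = arccos(0.4693) = 62.0°.
The horizontal component of n points toward azimuth atan2(n_x, n_y) = 72°, the dip direction.

true dip 62°, dip direction 070°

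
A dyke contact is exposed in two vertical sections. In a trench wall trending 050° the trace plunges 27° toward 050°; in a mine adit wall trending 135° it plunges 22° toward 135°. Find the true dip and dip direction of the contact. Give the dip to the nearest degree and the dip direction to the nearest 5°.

Represent each trace as a vector plunging at its apparent dip toward its trend (east-north-up frame): v₁ = (0.683, 0.573, -0.454), v₂ = (0.656, -0.656, -0.375).
Cross product v₁ × v₂ gives the pole to the plane: n ∝ (0.512, 0.042, 0.823).
True dip = arccos(n_z / |n|) = arccos(0.8482) = 32.0°.
Dip direction = azimuth of (n_x, n_y) = atan2(0.512, 0.042) = 85°.

true dip 32°, dip direction 085°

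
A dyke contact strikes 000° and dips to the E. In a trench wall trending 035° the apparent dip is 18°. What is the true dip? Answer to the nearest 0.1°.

β = acute angle between strike 000° and section 035° = 35°.
tan(true dip) = tan 18° / sin 35° = 0.5665
δ = arctan(0.5665) = 29.53°

29.5°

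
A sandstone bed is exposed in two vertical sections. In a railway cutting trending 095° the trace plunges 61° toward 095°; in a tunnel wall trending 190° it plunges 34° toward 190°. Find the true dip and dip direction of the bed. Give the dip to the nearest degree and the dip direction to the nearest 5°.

true dip 63°, dip direction 120°

The two traces are lines in the plane: v₁ = (sin 95°·cos 61°, cos 95°·cos 61°, −sin 61°), v₂ = (sin 190°·cos 34°, cos 190°·cos 34°, −sin 34°).
The plane normal is n = v₁ × v₂ ∝ (0.690, -0.396, 0.400).
Dip δ = arctan(|n_h|/n_z) = arctan(0.796/0.400) = 63.3°.
Dip direction = atan2(0.690, -0.396) = 120° (azimuth of n's horizontal projection).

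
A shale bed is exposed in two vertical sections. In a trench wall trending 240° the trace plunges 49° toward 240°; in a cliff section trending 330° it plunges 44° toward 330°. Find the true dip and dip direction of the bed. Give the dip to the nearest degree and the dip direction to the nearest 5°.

The two traces are lines in the plane: v₁ = (sin 240°·cos 49°, cos 240°·cos 49°, −sin 49°), v₂ = (sin 330°·cos 44°, cos 330°·cos 44°, −sin 44°).
Cross product v₁ × v₂ gives the pole to the plane: n ∝ (-0.698, 0.123, 0.472).
True dip = arccos(n_z / |n|) = arccos(0.5542) = 56.3°.
Dip direction = azimuth of (n_x, n_y) = atan2(-0.698, 0.123) = 280°.

true dip 56°, dip direction 280°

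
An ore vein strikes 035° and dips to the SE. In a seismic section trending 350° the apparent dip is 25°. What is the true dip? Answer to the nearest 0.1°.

β = acute angle between strike 035° and section 350° = 45°.
tan δ = tan α / sin β = tan 25° / sin 45° = 0.4663 / 0.7071 = 0.6595
true dip = arctan 0.6595 = 33.40°

33.4°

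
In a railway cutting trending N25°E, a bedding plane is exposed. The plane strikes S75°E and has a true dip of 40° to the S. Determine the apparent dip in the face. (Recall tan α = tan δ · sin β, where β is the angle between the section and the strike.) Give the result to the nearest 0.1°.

The section lies 80° from the strike.
tan(apparent dip) = tan 40° · sin 80° = 0.8264
apparent dip = arctan 0.8264 = 39.57°

39.6°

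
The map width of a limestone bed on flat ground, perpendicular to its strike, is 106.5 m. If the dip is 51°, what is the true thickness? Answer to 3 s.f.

True thickness t = w · sin(dip) = 106.5 × sin 51°
t = 106.5 × 0.7771 = 82.766 m

82.8 m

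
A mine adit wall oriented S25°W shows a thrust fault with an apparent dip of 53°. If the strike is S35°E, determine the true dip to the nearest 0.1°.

56.9°

The section is 60° from the strike.
tan δ = tan α / sin β = tan 53° / sin 60° = 1.3270 / 0.8660 = 1.5323
δ = arctan(1.5323) = 56.87°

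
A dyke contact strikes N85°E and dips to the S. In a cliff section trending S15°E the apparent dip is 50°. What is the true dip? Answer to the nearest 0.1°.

50.4°

The section is 80° from the strike.
tan δ = tan α / sin β = tan 50° / sin 80° = 1.1918 / 0.9848 = 1.2101
δ = arctan(1.2101) = 50.43°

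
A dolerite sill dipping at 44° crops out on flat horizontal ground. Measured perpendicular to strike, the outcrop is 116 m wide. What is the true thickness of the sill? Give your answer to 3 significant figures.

True thickness t = w · sin(dip) = 116 × sin 44°
t = 116 × 0.6947 = 80.580 m

80.6 m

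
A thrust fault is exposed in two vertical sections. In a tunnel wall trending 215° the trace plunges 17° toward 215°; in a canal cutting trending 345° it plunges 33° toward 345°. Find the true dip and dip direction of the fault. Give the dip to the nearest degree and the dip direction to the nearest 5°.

true dip 49°, dip direction 290°

The two traces are lines in the plane: v₁ = (sin 215°·cos 17°, cos 215°·cos 17°, −sin 17°), v₂ = (sin 345°·cos 33°, cos 345°·cos 33°, −sin 33°).
The plane normal is n = v₁ × v₂ ∝ (-0.663, 0.235, 0.614).
tan δ = √(n_x²+n_y²)/n_z = 0.704/0.614, so δ = 48.9°.
Dip direction = azimuth of (n_x, n_y) = atan2(-0.663, 0.235) = 290°.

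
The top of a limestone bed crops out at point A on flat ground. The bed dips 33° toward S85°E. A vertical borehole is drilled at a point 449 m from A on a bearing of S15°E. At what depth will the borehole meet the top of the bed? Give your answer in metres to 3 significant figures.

The hole lies 70° from the dip direction, so the down-dip offset is 449 × cos 70° = 153.57 m.
Depth = down-dip offset × tan(dip) = 153.57 × tan 33° = 153.57 × 0.6494
Depth = 99.73 m

99.7 m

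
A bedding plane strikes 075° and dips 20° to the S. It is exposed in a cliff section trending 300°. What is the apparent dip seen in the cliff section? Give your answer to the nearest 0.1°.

14.4°

The section lies 45° from the strike.
tan(apparent dip) = tan 20° · sin 45° = 0.2574
α = arctan(0.2574) = 14.43°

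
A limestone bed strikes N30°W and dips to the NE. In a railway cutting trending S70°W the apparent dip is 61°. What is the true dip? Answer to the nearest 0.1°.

61.4°

β = acute angle between strike N30°W and section S70°W = 80°.
tan δ = tan α / sin β = tan 61° / sin 80° = 1.8040 / 0.9848 = 1.8319
δ = arctan(1.8319) = 61.37°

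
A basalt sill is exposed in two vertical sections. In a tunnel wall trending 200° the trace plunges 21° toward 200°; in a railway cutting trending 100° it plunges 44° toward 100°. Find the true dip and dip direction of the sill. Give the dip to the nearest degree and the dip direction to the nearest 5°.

true dip 48°, dip direction 130°

Each apparent-dip line lies in the plane. As unit vectors (x east, y north, z up), v₁ plunges 21°→200° and v₂ plunges 44°→100°.
n = v₁ × v₂ = (0.565, -0.476, 0.661) (taken with n_z > 0).
True dip = arccos(n_z / |n|) = arccos(0.6672) = 48.1°.
Dip direction = azimuth of (n_x, n_y) = atan2(0.565, -0.476) = 130°.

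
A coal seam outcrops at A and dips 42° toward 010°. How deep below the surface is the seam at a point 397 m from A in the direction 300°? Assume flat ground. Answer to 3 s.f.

The hole lies 70° from the dip direction, so the down-dip offset is 397 × cos 70° = 135.78 m.
Depth = down-dip offset × tan(dip) = 135.78 × tan 42° = 135.78 × 0.9004
Depth = 122.26 m

122 m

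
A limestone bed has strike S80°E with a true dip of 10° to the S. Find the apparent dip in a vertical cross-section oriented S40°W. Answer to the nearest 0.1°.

8.7°

The strike is S80°E and the section trends S40°W; the acute angle between them is β = 60°.
tan α = tan 10° × sin 60° = 0.1763 × 0.8660 = 0.1527
apparent dip = arctan 0.1527 = 8.68°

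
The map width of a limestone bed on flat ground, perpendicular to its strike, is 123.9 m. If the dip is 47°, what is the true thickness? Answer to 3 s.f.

True thickness t = w · sin(dip) = 123.9 × sin 47°
t = 123.9 × 0.7314 = 90.615 m

90.6 m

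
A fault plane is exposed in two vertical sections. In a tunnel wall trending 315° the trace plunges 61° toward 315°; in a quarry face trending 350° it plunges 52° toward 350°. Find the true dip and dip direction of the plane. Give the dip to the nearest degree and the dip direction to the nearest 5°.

Represent each trace as a vector plunging at its apparent dip toward its trend (east-north-up frame): v₁ = (-0.343, 0.343, -0.875), v₂ = (-0.107, 0.606, -0.788).
Cross product v₁ × v₂ gives the pole to the plane: n ∝ (-0.260, 0.177, 0.171).
Dip δ = arctan(|n_h|/n_z) = arctan(0.314/0.171) = 61.4°.
Dip direction = atan2(-0.260, 0.177) = 304° (azimuth of n's horizontal projection).

true dip 61°, dip direction 305°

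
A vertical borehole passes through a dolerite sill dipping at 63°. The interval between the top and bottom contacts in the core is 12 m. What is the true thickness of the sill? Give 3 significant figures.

5.45 m

True thickness t = h · cos(dip) = 12 × cos 63°
t = 12 × 0.4540 = 5.448 m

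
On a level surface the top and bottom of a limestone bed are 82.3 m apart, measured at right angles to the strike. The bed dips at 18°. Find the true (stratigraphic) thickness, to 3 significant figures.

25.4 m

True thickness t = w · sin(dip) = 82.3 × sin 18°
t = 82.3 × 0.3090 = 25.432 m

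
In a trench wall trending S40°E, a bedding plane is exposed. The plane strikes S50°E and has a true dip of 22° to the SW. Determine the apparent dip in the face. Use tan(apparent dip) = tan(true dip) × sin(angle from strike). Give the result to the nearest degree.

4°

The section lies 10° from the strike.
tan(apparent dip) = tan 22° · sin 10° = 0.0702
apparent dip = arctan 0.0702 = 4.01°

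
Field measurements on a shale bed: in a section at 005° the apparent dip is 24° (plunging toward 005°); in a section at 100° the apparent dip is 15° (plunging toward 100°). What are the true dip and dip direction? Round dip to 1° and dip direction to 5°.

The two traces are lines in the plane: v₁ = (sin 5°·cos 24°, cos 5°·cos 24°, −sin 24°), v₂ = (sin 100°·cos 15°, cos 100°·cos 15°, −sin 15°).
Cross product v₁ × v₂ gives the pole to the plane: n ∝ (0.304, 0.366, 0.879).
Dip δ = arctan(|n_h|/n_z) = arctan(0.476/0.879) = 28.4°.
The horizontal component of n points toward azimuth atan2(n_x, n_y) = 40°, the dip direction.

true dip 28°, dip direction 040°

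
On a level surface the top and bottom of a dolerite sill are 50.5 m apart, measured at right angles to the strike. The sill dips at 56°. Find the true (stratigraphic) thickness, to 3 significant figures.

41.9 m

True thickness t = w · sin(dip) = 50.5 × sin 56°
t = 50.5 × 0.8290 = 41.866 m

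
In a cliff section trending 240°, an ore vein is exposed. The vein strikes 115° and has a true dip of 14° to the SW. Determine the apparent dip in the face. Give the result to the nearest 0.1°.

The strike is 115° and the section trends 240°; the acute angle between them is β = 55°.
tan(apparent dip) = tan 14° · sin 55° = 0.2042
α = arctan(0.2042) = 11.54°

11.5°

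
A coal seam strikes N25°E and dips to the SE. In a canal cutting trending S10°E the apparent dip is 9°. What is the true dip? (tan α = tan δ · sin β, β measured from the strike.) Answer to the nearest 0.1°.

15.4°

The section is 35° from the strike.
tan δ = tan α / sin β = tan 9° / sin 35° = 0.1584 / 0.5736 = 0.2761
true dip = arctan 0.2761 = 15.44°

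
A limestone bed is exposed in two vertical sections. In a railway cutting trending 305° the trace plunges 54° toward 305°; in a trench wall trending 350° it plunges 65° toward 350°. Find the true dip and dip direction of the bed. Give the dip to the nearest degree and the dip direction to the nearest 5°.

The two traces are lines in the plane: v₁ = (sin 305°·cos 54°, cos 305°·cos 54°, −sin 54°), v₂ = (sin 350°·cos 65°, cos 350°·cos 65°, −sin 65°).
Cross product v₁ × v₂ gives the pole to the plane: n ∝ (-0.031, 0.377, 0.176).
tan δ = √(n_x²+n_y²)/n_z = 0.378/0.176, so δ = 65.1°.
Dip direction = atan2(-0.031, 0.377) = 355° (azimuth of n's horizontal projection).

true dip 65°, dip direction 355°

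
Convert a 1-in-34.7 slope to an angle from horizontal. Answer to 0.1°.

1.7°

tan θ = 1/34.7 = 0.0288
θ = arctan(0.0288) = 1.65°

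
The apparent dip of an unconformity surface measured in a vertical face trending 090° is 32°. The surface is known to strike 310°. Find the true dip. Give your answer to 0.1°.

β = acute angle between strike 310° and section 090° = 40°.
tan δ = tan α / sin β = tan 32° / sin 40° = 0.6249 / 0.6428 = 0.9721
true dip = arctan 0.9721 = 44.19°

44.2°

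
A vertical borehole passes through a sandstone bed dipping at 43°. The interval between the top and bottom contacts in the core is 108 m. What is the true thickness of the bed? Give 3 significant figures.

True thickness t = h · cos(dip) = 108 × cos 43°
t = 108 × 0.7314 = 78.986 m

79.0 m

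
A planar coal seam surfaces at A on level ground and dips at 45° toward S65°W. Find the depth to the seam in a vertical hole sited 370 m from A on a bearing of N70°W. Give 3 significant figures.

The hole lies 45° from the dip direction, so the down-dip offset is 370 × cos 45° = 261.63 m.
Depth = down-dip offset × tan(dip) = 261.63 × tan 45° = 261.63 × 1.0000
Depth = 261.63 m

262 m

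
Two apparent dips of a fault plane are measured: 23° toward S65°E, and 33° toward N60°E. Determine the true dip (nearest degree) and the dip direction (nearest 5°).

Represent each trace as a vector plunging at its apparent dip toward its trend (east-north-up frame): v₁ = (0.834, -0.389, -0.391), v₂ = (0.726, 0.419, -0.545).
n = v₁ × v₂ = (0.376, 0.171, 0.632) (taken with n_z > 0).
tan δ = √(n_x²+n_y²)/n_z = 0.413/0.632, so δ = 33.1°.
Dip direction = atan2(0.376, 0.171) = 66° (azimuth of n's horizontal projection).

true dip 33°, dip direction 065°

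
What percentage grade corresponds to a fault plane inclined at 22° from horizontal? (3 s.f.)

grade % = 100 × tan 22° = 100 × 0.4040

40.4%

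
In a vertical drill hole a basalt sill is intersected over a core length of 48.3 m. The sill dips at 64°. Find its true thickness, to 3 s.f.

True thickness t = h · cos(dip) = 48.3 × cos 64°
t = 48.3 × 0.4384 = 21.173 m

21.2 m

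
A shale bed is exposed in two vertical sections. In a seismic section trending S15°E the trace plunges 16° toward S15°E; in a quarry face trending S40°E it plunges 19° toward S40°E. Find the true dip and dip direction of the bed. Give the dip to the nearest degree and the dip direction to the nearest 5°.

true dip 19°, dip direction 130°

Each apparent-dip line lies in the plane. As unit vectors (x east, y north, z up), v₁ plunges 16°→S15°E and v₂ plunges 19°→S40°E.
Cross product v₁ × v₂ gives the pole to the plane: n ∝ (0.103, -0.087, 0.384).
True dip = arccos(n_z / |n|) = arccos(0.9440) = 19.3°.
Dip direction = azimuth of (n_x, n_y) = atan2(0.103, -0.087) = 130°.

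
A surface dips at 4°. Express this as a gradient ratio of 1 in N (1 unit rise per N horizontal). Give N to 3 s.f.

1 : N means tan θ = 1/N, so N = 1/tan 4° = 1/0.0699

1 in 14.3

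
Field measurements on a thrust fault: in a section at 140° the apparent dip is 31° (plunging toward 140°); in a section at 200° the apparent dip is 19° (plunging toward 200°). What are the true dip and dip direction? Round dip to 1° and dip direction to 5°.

true dip 31°, dip direction 145°

Each apparent-dip line lies in the plane. As unit vectors (x east, y north, z up), v₁ plunges 31°→140° and v₂ plunges 19°→200°.
n = v₁ × v₂ = (0.244, -0.346, 0.702) (taken with n_z > 0).
tan δ = √(n_x²+n_y²)/n_z = 0.423/0.702, so δ = 31.1°.
The horizontal component of n points toward azimuth atan2(n_x, n_y) = 145°, the dip direction.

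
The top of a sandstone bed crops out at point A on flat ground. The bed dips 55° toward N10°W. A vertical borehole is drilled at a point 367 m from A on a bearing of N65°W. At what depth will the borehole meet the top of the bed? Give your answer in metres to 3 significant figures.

The hole lies 55° from the dip direction, so the down-dip offset is 367 × cos 55° = 210.50 m.
Depth = down-dip offset × tan(dip) = 210.50 × tan 55° = 210.50 × 1.4281
Depth = 300.63 m

301 m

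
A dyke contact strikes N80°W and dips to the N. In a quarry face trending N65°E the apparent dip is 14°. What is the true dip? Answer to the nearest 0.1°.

β = acute angle between strike N80°W and section N65°E = 35°.
tan δ = tan α / sin β = tan 14° / sin 35° = 0.2493 / 0.5736 = 0.4347
δ = arctan(0.4347) = 23.49°

23.5°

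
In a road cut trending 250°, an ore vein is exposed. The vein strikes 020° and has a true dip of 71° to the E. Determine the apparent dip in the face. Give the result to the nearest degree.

The strike is 020° and the section trends 250°; the acute angle between them is β = 50°.
tan α = tan 71° × sin 50° = 2.9042 × 0.7660 = 2.2248
α = arctan(2.2248) = 65.80°

66°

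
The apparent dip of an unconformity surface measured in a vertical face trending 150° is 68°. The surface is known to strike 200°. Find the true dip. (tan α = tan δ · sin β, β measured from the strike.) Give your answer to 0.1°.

72.8°

The section is 50° from the strike.
tan δ = tan α / sin β = tan 68° / sin 50° = 2.4751 / 0.7660 = 3.2310
true dip = arctan 3.2310 = 72.80°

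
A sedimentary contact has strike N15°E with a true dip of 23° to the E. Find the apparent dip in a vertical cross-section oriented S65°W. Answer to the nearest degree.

The strike is N15°E and the section trends S65°W; the acute angle between them is β = 50°.
tan(apparent dip) = tan 23° · sin 50° = 0.3252
apparent dip = arctan 0.3252 = 18.01°

18°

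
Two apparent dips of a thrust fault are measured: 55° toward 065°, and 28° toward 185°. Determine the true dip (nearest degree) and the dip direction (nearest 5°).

true dip 64°, dip direction 110°

Each apparent-dip line lies in the plane. As unit vectors (x east, y north, z up), v₁ plunges 55°→065° and v₂ plunges 28°→185°.
The plane normal is n = v₁ × v₂ ∝ (0.834, -0.307, 0.439).
tan δ = √(n_x²+n_y²)/n_z = 0.889/0.439, so δ = 63.7°.
The horizontal component of n points toward azimuth atan2(n_x, n_y) = 110°, the dip direction.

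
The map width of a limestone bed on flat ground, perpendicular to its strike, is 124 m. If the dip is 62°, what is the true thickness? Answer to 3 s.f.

True thickness t = w · sin(dip) = 124 × sin 62°
t = 124 × 0.8829 = 109.486 m

109 m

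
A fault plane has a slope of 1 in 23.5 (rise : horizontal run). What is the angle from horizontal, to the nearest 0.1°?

2.4°

tan θ = 1/23.5 = 0.0426
θ = arctan(0.0426) = 2.44°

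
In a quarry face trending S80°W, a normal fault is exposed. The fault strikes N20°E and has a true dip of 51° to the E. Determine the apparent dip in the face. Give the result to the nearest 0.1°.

The section lies 60° from the strike.
tan(apparent dip) = tan 51° · sin 60° = 1.0695
α = arctan(1.0695) = 46.92°

46.9°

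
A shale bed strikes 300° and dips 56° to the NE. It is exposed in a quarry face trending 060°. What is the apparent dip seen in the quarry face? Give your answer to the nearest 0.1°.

52.1°

Angle between strike (300°) and section (060°): β = 60°.
tan(apparent dip) = tan 56° · sin 60° = 1.2839
α = arctan(1.2839) = 52.09°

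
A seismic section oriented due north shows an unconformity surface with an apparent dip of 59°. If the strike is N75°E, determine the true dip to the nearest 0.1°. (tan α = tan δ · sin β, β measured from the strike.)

59.9°

The section is 75° from the strike.
tan δ = tan α / sin β = tan 59° / sin 75° = 1.6643 / 0.9659 = 1.7230
true dip = arctan 1.7230 = 59.87°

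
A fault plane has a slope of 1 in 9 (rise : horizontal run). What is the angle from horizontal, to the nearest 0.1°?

tan θ = 1/9 = 0.1111
θ = arctan(0.1111) = 6.34°

6.3°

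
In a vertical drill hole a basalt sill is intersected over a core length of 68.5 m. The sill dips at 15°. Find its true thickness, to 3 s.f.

66.2 m

True thickness t = h · cos(dip) = 68.5 × cos 15°
t = 68.5 × 0.9659 = 66.166 m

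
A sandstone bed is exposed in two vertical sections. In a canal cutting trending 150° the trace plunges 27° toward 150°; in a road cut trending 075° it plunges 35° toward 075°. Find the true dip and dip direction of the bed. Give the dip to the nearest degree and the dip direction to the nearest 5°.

true dip 38°, dip direction 100°

Each apparent-dip line lies in the plane. As unit vectors (x east, y north, z up), v₁ plunges 27°→150° and v₂ plunges 35°→075°.
The plane normal is n = v₁ × v₂ ∝ (0.539, -0.104, 0.705).
True dip = arccos(n_z / |n|) = arccos(0.7891) = 37.9°.
Dip direction = azimuth of (n_x, n_y) = atan2(0.539, -0.104) = 101°.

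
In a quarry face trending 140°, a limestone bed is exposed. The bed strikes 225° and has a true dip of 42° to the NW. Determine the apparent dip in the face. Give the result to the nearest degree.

42°

The strike is 225° and the section trends 140°; the acute angle between them is β = 85°.
tan(apparent dip) = tan 42° · sin 85° = 0.8970
apparent dip = arctan 0.8970 = 41.89°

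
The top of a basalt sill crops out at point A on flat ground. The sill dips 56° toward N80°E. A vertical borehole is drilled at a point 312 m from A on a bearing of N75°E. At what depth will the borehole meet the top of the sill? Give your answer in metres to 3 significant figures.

461 m

The hole lies 5° from the dip direction, so the down-dip offset is 312 × cos 5° = 310.81 m.
Depth = down-dip offset × tan(dip) = 310.81 × tan 56° = 310.81 × 1.4826
Depth = 460.80 m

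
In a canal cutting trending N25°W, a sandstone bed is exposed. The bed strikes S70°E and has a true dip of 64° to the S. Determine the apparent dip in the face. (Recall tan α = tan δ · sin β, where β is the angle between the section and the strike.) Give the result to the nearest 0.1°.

Angle between strike (S70°E) and section (N25°W): β = 45°.
tan(apparent dip) = tan 64° · sin 45° = 1.4498
α = arctan(1.4498) = 55.40°

55.4°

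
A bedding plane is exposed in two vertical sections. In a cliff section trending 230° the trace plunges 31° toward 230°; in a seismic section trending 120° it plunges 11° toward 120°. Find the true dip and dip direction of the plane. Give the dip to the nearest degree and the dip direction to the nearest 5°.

Represent each trace as a vector plunging at its apparent dip toward its trend (east-north-up frame): v₁ = (-0.657, -0.551, -0.515), v₂ = (0.850, -0.491, -0.191).
Cross product v₁ × v₂ gives the pole to the plane: n ∝ (-0.148, -0.563, 0.791).
Dip δ = arctan(|n_h|/n_z) = arctan(0.582/0.791) = 36.4°.
Dip direction = atan2(-0.148, -0.563) = 195° (azimuth of n's horizontal projection).

true dip 36°, dip direction 195°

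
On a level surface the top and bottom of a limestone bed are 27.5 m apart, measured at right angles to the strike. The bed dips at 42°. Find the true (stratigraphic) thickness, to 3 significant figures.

True thickness t = w · sin(dip) = 27.5 × sin 42°
t = 27.5 × 0.6691 = 18.401 m

18.4 m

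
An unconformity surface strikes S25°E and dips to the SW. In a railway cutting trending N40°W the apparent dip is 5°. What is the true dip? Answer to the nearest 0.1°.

18.7°

The section is 15° from the strike.
tan δ = tan α / sin β = tan 5° / sin 15° = 0.0875 / 0.2588 = 0.3380
δ = arctan(0.3380) = 18.68°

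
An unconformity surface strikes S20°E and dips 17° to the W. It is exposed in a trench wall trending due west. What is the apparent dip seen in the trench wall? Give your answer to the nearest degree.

The section lies 70° from the strike.
tan α = tan 17° × sin 70° = 0.3057 × 0.9397 = 0.2873
α = arctan(0.2873) = 16.03°

16°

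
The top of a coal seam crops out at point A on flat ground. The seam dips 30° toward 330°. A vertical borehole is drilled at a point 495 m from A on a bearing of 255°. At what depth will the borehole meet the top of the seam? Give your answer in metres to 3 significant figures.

The hole lies 75° from the dip direction, so the down-dip offset is 495 × cos 75° = 128.12 m.
Depth = down-dip offset × tan(dip) = 128.12 × tan 30° = 128.12 × 0.5774
Depth = 73.97 m

74.0 m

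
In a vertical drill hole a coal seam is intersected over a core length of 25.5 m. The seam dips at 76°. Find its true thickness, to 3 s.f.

True thickness t = h · cos(dip) = 25.5 × cos 76°
t = 25.5 × 0.2419 = 6.169 m

6.17 m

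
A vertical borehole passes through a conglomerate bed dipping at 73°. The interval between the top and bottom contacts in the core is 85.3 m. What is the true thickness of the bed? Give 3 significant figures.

True thickness t = h · cos(dip) = 85.3 × cos 73°
t = 85.3 × 0.2924 = 24.939 m

24.9 m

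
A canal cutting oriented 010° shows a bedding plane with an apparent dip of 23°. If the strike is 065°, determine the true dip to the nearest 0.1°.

The section is 55° from the strike.
tan(true dip) = tan 23° / sin 55° = 0.5182
δ = arctan(0.5182) = 27.39°

27.4°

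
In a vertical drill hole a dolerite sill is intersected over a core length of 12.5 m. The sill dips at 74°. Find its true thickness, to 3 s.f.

3.45 m

True thickness t = h · cos(dip) = 12.5 × cos 74°
t = 12.5 × 0.2756 = 3.445 m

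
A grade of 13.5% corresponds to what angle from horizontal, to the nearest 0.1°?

tan θ = 13.5/100 = 0.1350
θ = arctan(0.1350) = 7.69°

7.7°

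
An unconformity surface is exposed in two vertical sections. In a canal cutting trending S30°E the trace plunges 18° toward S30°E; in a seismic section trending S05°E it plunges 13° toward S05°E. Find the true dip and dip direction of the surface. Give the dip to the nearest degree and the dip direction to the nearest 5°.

Represent each trace as a vector plunging at its apparent dip toward its trend (east-north-up frame): v₁ = (0.476, -0.824, -0.309), v₂ = (0.085, -0.971, -0.225).
Cross product v₁ × v₂ gives the pole to the plane: n ∝ (0.115, -0.081, 0.392).
True dip = arccos(n_z / |n|) = arccos(0.9415) = 19.7°.
The horizontal component of n points toward azimuth atan2(n_x, n_y) = 125°, the dip direction.

true dip 20°, dip direction 125°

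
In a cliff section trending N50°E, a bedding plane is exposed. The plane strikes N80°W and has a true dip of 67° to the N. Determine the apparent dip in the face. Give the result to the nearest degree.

61°

Angle between strike (N80°W) and section (N50°E): β = 50°.
tan α = tan 67° × sin 50° = 2.3559 × 0.7660 = 1.8047
α = arctan(1.8047) = 61.01°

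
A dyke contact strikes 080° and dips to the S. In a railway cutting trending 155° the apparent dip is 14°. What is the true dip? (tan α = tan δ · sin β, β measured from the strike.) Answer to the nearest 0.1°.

The section is 75° from the strike.
tan(true dip) = tan 14° / sin 75° = 0.2581
δ = arctan(0.2581) = 14.47°

14.5°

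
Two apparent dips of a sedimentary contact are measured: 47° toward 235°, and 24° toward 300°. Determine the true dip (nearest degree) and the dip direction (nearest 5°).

Represent each trace as a vector plunging at its apparent dip toward its trend (east-north-up frame): v₁ = (-0.559, -0.391, -0.731), v₂ = (-0.791, 0.457, -0.407).
The plane normal is n = v₁ × v₂ ∝ (-0.493, -0.351, 0.565).
tan δ = √(n_x²+n_y²)/n_z = 0.606/0.565, so δ = 47.0°.
Dip direction = azimuth of (n_x, n_y) = atan2(-0.493, -0.351) = 235°.

true dip 47°, dip direction 235°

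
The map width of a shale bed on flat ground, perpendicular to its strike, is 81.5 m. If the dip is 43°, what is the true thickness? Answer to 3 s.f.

55.6 m

True thickness t = w · sin(dip) = 81.5 × sin 43°
t = 81.5 × 0.6820 = 55.583 m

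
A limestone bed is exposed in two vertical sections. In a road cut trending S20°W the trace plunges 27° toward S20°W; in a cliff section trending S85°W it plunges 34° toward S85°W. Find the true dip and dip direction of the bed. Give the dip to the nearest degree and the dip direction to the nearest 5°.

true dip 36°, dip direction 245°

The two traces are lines in the plane: v₁ = (sin 200°·cos 27°, cos 200°·cos 27°, −sin 27°), v₂ = (sin 265°·cos 34°, cos 265°·cos 34°, −sin 34°).
The plane normal is n = v₁ × v₂ ∝ (-0.435, -0.205, 0.669).
tan δ = √(n_x²+n_y²)/n_z = 0.481/0.669, so δ = 35.7°.
Dip direction = azimuth of (n_x, n_y) = atan2(-0.435, -0.205) = 245°.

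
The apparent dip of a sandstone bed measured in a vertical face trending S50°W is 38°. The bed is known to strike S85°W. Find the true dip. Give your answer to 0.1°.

The section is 35° from the strike.
tan(true dip) = tan 38° / sin 35° = 1.3621
δ = arctan(1.3621) = 53.72°

53.7°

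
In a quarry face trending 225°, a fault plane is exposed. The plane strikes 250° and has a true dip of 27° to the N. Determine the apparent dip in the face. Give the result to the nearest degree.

12°

The strike is 250° and the section trends 225°; the acute angle between them is β = 25°.
tan(apparent dip) = tan 27° · sin 25° = 0.2153
apparent dip = arctan 0.2153 = 12.15°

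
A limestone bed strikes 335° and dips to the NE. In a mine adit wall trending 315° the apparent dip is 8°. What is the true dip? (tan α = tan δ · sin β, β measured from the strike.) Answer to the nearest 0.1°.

β = acute angle between strike 335° and section 315° = 20°.
tan δ = tan α / sin β = tan 8° / sin 20° = 0.1405 / 0.3420 = 0.4109
δ = arctan(0.4109) = 22.34°

22.3°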